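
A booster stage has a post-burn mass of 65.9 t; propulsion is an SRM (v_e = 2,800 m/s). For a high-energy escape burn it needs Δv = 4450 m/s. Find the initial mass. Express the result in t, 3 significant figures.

m₀/m_f = exp(Δv / v_e) = exp(4450 / 2800.0) = exp(1.5893) = 4.9002.
m₀ = m_f × 4.9002 = 65.9 × 4.9002 = 322.923 t.

initial mass ≈ 323 t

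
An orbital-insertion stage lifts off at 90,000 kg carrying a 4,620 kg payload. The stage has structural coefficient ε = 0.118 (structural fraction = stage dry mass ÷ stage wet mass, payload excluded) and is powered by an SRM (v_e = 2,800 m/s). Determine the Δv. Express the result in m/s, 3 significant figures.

Stage wet mass = m₀ − payload = 90,000 − 4,620 = 85,380 kg.
Stage dry mass = ε × stage wet mass = 0.118 × 85,380 = 10,074.8 kg.
Burnout mass m_f = stage dry + payload = 10,074.8 + 4,620 = 14,694.8 kg.
Rocket equation: Δv = v_e · ln(90,000/14,694.8) = 2800.0 × ln(6.125) = 2800.0 × 1.8123 ≈ 5074 m/s.

Δv ≈ 5070 m/s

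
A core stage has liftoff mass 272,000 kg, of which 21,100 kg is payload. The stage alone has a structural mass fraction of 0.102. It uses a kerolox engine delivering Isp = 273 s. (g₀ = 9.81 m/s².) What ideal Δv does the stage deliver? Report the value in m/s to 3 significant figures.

Δv ≈ 4720 m/s

Stage wet mass = m₀ − payload = 272,000 − 21,100 = 250,900 kg.
Stage dry mass = ε × stage wet mass = 0.102 × 250,900 = 25,591.8 kg.
Burnout mass m_f = stage dry + payload = 25,591.8 + 21,100 = 46,691.8 kg.
v_e = Isp · g₀ = 273 × 9.81 = 2678.1 m/s.
Δv = v_e · ln(272,000/46,691.8) = 2678.1 × ln(5.825) = 2678.1 × 1.7622 ≈ 4719 m/s.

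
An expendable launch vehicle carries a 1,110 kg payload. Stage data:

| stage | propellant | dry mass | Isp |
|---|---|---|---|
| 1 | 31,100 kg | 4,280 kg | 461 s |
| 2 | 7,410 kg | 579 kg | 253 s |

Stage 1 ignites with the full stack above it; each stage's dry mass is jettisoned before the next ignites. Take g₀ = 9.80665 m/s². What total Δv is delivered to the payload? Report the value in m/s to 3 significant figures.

Δv ≈ 9610 m/s

Ignition mass of stage 1 = 31,100+4,280 + 7,410+579 + 1,110 = 44,479 kg.
Stage 1: m₀ = 44,479 kg, m_f = 44,479 − 31,100 = 13,379 kg; Δv = 461×9.80665×ln(3.325) = 4520.9×1.2013 ≈ 5431 m/s.
Stage 2: m₀ = 9,099 kg, m_f = 9,099 − 7,410 = 1,689 kg; Δv = 253×9.80665×ln(5.387) = 2481.1×1.6840 ≈ 4178 m/s.
Total Δv = 5431 + 4178 = 9609 m/s.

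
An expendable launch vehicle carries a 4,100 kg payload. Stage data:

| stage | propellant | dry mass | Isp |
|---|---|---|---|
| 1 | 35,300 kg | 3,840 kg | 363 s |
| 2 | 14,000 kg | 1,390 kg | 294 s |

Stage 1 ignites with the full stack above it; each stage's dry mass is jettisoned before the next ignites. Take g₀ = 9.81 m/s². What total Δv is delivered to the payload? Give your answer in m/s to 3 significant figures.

Ignition mass of stage 1 = 35,300+3,840 + 14,000+1,390 + 4,100 = 58,630 kg.
Stage 1: m₀ = 58,630 kg, m_f = 58,630 − 35,300 = 23,330 kg; Δv = 363×9.81×ln(2.513) = 3561.0×0.9215 ≈ 3282 m/s.
Stage 2: m₀ = 19,490 kg, m_f = 19,490 − 14,000 = 5,490 kg; Δv = 294×9.81×ln(3.55) = 2884.1×1.2670 ≈ 3654 m/s.
Total Δv = 3282 + 3654 = 6936 m/s.

Δv ≈ 6940 m/s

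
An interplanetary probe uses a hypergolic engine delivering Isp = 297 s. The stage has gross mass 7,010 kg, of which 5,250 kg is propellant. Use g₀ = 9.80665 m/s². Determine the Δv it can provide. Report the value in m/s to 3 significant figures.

Δv ≈ 4030 m/s

v_e = Isp · g₀ = 297 × 9.80665 = 2912.6 m/s.
m_f = m₀ − m_prop = 7,010 − 5,250 = 1,760 kg.
Using Δv = v_e ln(m₀/m_f): Δv = v_e · ln(m₀/m_f) = 2912.6 × ln(3.983) = 2912.6 × 1.3820 ≈ 4025.2 m/s.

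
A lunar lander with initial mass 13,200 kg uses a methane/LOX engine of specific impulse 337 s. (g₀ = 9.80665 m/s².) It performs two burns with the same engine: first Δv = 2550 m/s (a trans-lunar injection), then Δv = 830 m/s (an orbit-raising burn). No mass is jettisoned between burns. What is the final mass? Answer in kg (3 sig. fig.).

final mass ≈ 4750 kg

v_e = Isp · g₀ = 337 × 9.80665 = 3304.8 m/s.
After the first burn: m = 13200 × exp(−2550/3304.8) = 13200 × 0.46227 = 6,101.96 kg.
After the second burn: m = 6,101.96 × exp(−830/3304.8) = 6,101.96 × 0.77791 = 4,746.78 kg.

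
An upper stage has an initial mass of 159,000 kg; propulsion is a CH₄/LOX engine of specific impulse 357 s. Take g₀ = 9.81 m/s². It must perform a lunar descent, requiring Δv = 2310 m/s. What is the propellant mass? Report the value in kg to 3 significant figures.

propellant mass ≈ 76800 kg

v_e = Isp · g₀ = 357 × 9.81 = 3502.2 m/s.
m₀/m_f = exp(Δv / v_e) = exp(2310 / 3502.2) = exp(0.6596) = 1.9340.
m_f = 159,000 / 1.9340 = 82,213 kg, so propellant = m₀ − m_f = 159,000 − 82,213 = 76,787 kg.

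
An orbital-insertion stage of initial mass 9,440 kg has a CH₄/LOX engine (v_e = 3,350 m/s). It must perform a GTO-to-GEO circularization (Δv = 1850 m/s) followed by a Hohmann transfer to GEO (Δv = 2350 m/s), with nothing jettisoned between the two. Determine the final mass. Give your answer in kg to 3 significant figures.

final mass ≈ 2690 kg

After the first burn: m = 9440 × exp(−1850/3350.0) = 9440 × 0.57566 = 5,434.23 kg.
After the second burn: m = 5,434.23 × exp(−2350/3350.0) = 5,434.23 × 0.49584 = 2,694.51 kg.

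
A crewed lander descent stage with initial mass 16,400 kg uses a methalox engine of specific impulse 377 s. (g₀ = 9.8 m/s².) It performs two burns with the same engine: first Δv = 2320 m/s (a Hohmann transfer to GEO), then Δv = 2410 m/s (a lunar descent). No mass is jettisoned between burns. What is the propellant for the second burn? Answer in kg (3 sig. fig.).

propellant for the second burn ≈ 4190 kg

v_e = Isp · g₀ = 377 × 9.8 = 3694.6 m/s.
After the first burn: m = 16400 × exp(−2320/3694.6) = 16400 × 0.53369 = 8,752.52 kg.
After the second burn: m = 8,752.52 × exp(−2410/3694.6) = 8,752.52 × 0.52084 = 4,558.66 kg.
Second-burn propellant = 8,752.52 − 4,558.66 = 4,193.86 kg.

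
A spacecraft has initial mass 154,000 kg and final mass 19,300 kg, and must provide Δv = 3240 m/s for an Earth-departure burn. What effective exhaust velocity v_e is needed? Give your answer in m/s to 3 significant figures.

ln(m₀/m_f) = ln(154000/19300) = ln(7.979) = 2.0768.
From the ideal rocket equation, v_e = Δv / ln(m₀/m_f) = 3240 / 2.0768 = 1560.1 m/s.

v_e ≈ 1560 m/s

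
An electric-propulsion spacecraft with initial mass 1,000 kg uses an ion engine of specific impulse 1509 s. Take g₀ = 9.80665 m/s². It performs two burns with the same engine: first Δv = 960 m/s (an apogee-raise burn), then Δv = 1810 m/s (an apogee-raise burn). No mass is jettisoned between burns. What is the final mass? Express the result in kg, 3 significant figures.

v_e = Isp · g₀ = 1509 × 9.80665 = 14798.2 m/s.
After the first burn: m = 1000 × exp(−960/14798.2) = 1000 × 0.93719 = 937.19 kg.
After the second burn: m = 937.19 × exp(−1810/14798.2) = 937.19 × 0.88487 = 829.291 kg.

final mass ≈ 829 kg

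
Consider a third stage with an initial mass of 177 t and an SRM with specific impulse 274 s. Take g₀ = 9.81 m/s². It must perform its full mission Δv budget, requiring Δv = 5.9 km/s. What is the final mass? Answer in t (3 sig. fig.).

final mass ≈ 19.7 t

v_e = Isp · g₀ = 274 × 9.81 = 2687.9 m/s.
Using Δv = v_e ln(m₀/m_f): m₀/m_f = exp(Δv / v_e) = exp(5900 / 2687.9) = exp(2.1950) = 8.9799.
m_f = m₀ / 8.9799 = 177 / 8.9799 = 19.7107 t.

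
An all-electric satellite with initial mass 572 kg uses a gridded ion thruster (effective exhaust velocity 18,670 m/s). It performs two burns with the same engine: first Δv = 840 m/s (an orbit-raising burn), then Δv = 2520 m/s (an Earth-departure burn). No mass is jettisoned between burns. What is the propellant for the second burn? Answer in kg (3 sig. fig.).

After the first burn: m = 572 × exp(−840/18670.0) = 572 × 0.95601 = 546.838 kg.
After the second burn: m = 546.838 × exp(−2520/18670.0) = 546.838 × 0.87374 = 477.794 kg.
Second-burn propellant = 546.838 − 477.794 = 69.044 kg.

propellant for the second burn ≈ 69.0 kg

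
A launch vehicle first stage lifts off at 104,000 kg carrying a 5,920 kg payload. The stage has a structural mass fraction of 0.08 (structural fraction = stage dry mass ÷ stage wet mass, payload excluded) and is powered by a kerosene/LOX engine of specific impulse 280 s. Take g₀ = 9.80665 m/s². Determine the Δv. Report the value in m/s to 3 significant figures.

Stage wet mass = m₀ − payload = 104,000 − 5,920 = 98,080 kg.
Stage dry mass = ε × stage wet mass = 0.08 × 98,080 = 7,846.4 kg.
Burnout mass m_f = stage dry + payload = 7,846.4 + 5,920 = 13,766.4 kg.
v_e = Isp · g₀ = 280 × 9.80665 = 2745.9 m/s.
By the Tsiolkovsky rocket equation, Δv = v_e · ln(104,000/13,766.4) = 2745.9 × ln(7.555) = 2745.9 × 2.0222 ≈ 5553 m/s.

Δv ≈ 5550 m/s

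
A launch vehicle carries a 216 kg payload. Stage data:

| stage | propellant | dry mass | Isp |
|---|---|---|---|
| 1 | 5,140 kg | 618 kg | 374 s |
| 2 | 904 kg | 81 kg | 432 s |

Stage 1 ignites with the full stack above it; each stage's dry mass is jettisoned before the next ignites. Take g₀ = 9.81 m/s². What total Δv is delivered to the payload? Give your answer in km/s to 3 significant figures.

Ignition mass of stage 1 = 5,140+618 + 904+81 + 216 = 6,959 kg.
Stage 1: m₀ = 6,959 kg, m_f = 6,959 − 5,140 = 1,819 kg; Δv = 374×9.81×ln(3.826) = 3668.9×1.3417 ≈ 4923 m/s.
Stage 2: m₀ = 1,201 kg, m_f = 1,201 − 904 = 297 kg; Δv = 432×9.81×ln(4.044) = 4237.9×1.3972 ≈ 5921 m/s.
Total Δv = 4923 + 5921 = 10844 m/s.

Δv ≈ 10.8 km/s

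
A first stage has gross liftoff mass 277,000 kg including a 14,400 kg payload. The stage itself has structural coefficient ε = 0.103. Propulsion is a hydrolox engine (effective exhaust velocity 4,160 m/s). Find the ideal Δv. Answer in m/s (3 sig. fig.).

Δv ≈ 7900 m/s

Stage wet mass = m₀ − payload = 277,000 − 14,400 = 262,600 kg.
Stage dry mass = ε × stage wet mass = 0.103 × 262,600 = 27,047.8 kg.
Burnout mass m_f = stage dry + payload = 27,047.8 + 14,400 = 41,447.8 kg.
By the Tsiolkovsky rocket equation, Δv = v_e · ln(277,000/41,447.8) = 4160.0 × ln(6.683) = 4160.0 × 1.8996 ≈ 7902 m/s.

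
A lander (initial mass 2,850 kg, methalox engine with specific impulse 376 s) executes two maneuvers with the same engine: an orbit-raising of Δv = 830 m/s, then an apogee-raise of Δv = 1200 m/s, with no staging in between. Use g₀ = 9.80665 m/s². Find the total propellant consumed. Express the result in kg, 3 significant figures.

v_e = Isp · g₀ = 376 × 9.80665 = 3687.3 m/s.
After the first burn: m = 2850 × exp(−830/3687.3) = 2850 × 0.79844 = 2,275.55 kg.
After the second burn: m = 2,275.55 × exp(−1200/3687.3) = 2,275.55 × 0.72221 = 1,643.42 kg.
Total propellant = m₀ − m_final = 2850 − 1,643.42 = 1,206.58 kg.

total propellant consumed ≈ 1210 kg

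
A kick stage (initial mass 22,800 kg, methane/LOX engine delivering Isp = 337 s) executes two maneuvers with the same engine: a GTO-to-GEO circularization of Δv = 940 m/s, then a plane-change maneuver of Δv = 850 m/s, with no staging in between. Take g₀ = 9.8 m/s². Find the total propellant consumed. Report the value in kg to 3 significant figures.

total propellant consumed ≈ 9540 kg

v_e = Isp · g₀ = 337 × 9.8 = 3302.6 m/s.
After the first burn: m = 22800 × exp(−940/3302.6) = 22800 × 0.75230 = 17,152.4 kg.
After the second burn: m = 17,152.4 × exp(−850/3302.6) = 17,152.4 × 0.77308 = 13,260.2 kg.
Total propellant = m₀ − m_final = 22800 − 13,260.2 = 9,539.8 kg.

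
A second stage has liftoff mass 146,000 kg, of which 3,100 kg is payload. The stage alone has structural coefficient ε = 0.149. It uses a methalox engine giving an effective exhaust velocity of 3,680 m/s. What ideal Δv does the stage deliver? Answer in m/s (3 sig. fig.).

Stage wet mass = m₀ − payload = 146,000 − 3,100 = 142,900 kg.
Stage dry mass = ε × stage wet mass = 0.149 × 142,900 = 21,292.1 kg.
Burnout mass m_f = stage dry + payload = 21,292.1 + 3,100 = 24,392.1 kg.
Δv = v_e · ln(146,000/24,392.1) = 3680.0 × ln(5.986) = 3680.0 × 1.7893 ≈ 6585 m/s.

Δv ≈ 6580 m/s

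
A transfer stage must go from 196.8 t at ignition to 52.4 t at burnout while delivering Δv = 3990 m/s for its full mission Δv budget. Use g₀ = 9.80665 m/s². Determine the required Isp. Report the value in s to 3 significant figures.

Isp ≈ 307 s

ln(m₀/m_f) = ln(196800/52400) = ln(3.756) = 1.3233.
v_e = Δv / ln(m₀/m_f) = 3990 / 1.3233 = 3015.2 m/s.
Isp = v_e / g₀ = 3015.2 / 9.80665 = 307.5 s.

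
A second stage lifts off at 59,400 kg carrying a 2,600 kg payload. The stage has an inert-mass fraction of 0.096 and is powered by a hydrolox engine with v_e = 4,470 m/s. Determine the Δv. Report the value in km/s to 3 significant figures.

Δv ≈ 8.93 km/s

Stage wet mass = m₀ − payload = 59,400 − 2,600 = 56,800 kg.
Stage dry mass = ε × stage wet mass = 0.096 × 56,800 = 5,452.8 kg.
Burnout mass m_f = stage dry + payload = 5,452.8 + 2,600 = 8,052.8 kg.
Rocket equation: Δv = v_e · ln(59,400/8,052.8) = 4470.0 × ln(7.376) = 4470.0 × 1.9983 ≈ 8932 m/s.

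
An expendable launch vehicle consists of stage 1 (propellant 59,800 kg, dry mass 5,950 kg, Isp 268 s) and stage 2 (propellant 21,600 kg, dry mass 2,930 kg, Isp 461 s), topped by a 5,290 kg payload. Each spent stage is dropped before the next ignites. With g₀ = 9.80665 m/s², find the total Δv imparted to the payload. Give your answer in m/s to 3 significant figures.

Δv ≈ 8410 m/s

Ignition mass of stage 1 = 59,800+5,950 + 21,600+2,930 + 5,290 = 95,570 kg.
Stage 1: m₀ = 95,570 kg, m_f = 95,570 − 59,800 = 35,770 kg; Δv = 268×9.80665×ln(2.672) = 2628.2×0.9827 ≈ 2583 m/s.
Stage 2: m₀ = 29,820 kg, m_f = 29,820 − 21,600 = 8,220 kg; Δv = 461×9.80665×ln(3.628) = 4520.9×1.2886 ≈ 5826 m/s.
Total Δv = 2583 + 5826 = 8409 m/s.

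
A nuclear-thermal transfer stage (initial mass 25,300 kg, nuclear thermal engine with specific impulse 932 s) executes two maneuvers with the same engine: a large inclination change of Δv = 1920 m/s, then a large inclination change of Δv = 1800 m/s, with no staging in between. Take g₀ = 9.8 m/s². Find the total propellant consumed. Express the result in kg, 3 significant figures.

total propellant consumed ≈ 8460 kg

v_e = Isp · g₀ = 932 × 9.8 = 9133.6 m/s.
After the first burn: m = 25300 × exp(−1920/9133.6) = 25300 × 0.81041 = 20,503.4 kg.
After the second burn: m = 20,503.4 × exp(−1800/9133.6) = 20,503.4 × 0.82113 = 16,836 kg.
Total propellant = m₀ − m_final = 25300 − 16,836 = 8,464 kg.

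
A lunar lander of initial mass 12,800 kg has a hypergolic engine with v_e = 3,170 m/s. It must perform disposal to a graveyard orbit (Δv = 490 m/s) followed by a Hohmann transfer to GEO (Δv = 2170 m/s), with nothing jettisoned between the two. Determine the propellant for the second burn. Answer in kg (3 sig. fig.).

After the first burn: m = 12800 × exp(−490/3170.0) = 12800 × 0.85678 = 10,966.8 kg.
After the second burn: m = 10,966.8 × exp(−2170/3170.0) = 10,966.8 × 0.50432 = 5,530.78 kg.
Second-burn propellant = 10,966.8 − 5,530.78 = 5,436.02 kg.

propellant for the second burn ≈ 5440 kg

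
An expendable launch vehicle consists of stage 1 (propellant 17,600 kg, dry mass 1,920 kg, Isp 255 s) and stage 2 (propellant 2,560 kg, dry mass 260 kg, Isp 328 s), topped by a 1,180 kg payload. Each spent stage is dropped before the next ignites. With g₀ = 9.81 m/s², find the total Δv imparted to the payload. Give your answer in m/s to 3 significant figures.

Δv ≈ 6740 m/s

Ignition mass of stage 1 = 17,600+1,920 + 2,560+260 + 1,180 = 23,520 kg.
Stage 1: m₀ = 23,520 kg, m_f = 23,520 − 17,600 = 5,920 kg; Δv = 255×9.81×ln(3.973) = 2501.6×1.3795 ≈ 3451 m/s.
Stage 2: m₀ = 4,000 kg, m_f = 4,000 − 2,560 = 1,440 kg; Δv = 328×9.81×ln(2.778) = 3217.7×1.0217 ≈ 3287 m/s.
Total Δv = 3451 + 3287 = 6738 m/s.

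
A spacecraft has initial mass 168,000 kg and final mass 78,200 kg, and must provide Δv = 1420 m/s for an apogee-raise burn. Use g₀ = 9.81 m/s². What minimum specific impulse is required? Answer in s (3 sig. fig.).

Isp ≈ 189 s

ln(m₀/m_f) = ln(168000/78200) = ln(2.148) = 0.7647.
Rocket equation: v_e = Δv / ln(m₀/m_f) = 1420 / 0.7647 = 1857.0 m/s.
Isp = v_e / g₀ = 1857.0 / 9.81 = 189.3 s.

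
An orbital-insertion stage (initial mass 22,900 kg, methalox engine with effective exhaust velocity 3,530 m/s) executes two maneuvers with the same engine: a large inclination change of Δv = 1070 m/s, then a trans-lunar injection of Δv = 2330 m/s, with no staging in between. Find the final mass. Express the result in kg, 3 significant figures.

After the first burn: m = 22900 × exp(−1070/3530.0) = 22900 × 0.73851 = 16,911.9 kg.
After the second burn: m = 16,911.9 × exp(−2330/3530.0) = 16,911.9 × 0.51682 = 8,740.41 kg.

final mass ≈ 8740 kg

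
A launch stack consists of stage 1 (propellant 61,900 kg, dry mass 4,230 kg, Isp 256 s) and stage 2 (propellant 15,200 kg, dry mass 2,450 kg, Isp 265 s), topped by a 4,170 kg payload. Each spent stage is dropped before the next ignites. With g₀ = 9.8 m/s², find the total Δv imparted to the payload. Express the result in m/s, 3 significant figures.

Ignition mass of stage 1 = 61,900+4,230 + 15,200+2,450 + 4,170 = 87,950 kg.
Stage 1: m₀ = 87,950 kg, m_f = 87,950 − 61,900 = 26,050 kg; Δv = 256×9.8×ln(3.376) = 2508.8×1.2168 ≈ 3053 m/s.
Stage 2: m₀ = 21,820 kg, m_f = 21,820 − 15,200 = 6,620 kg; Δv = 265×9.8×ln(3.296) = 2597.0×1.1927 ≈ 3098 m/s.
Total Δv = 3053 + 3098 = 6151 m/s.

Δv ≈ 6150 m/s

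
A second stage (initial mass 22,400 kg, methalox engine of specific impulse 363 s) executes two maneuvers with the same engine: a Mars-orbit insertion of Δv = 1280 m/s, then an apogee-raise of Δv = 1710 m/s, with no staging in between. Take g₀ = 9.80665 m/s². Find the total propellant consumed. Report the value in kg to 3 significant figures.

total propellant consumed ≈ 12700 kg

v_e = Isp · g₀ = 363 × 9.80665 = 3559.8 m/s.
After the first burn: m = 22400 × exp(−1280/3559.8) = 22400 × 0.69798 = 15,634.8 kg.
After the second burn: m = 15,634.8 × exp(−1710/3559.8) = 15,634.8 × 0.61856 = 9,671.06 kg.
Total propellant = m₀ − m_final = 22400 − 9,671.06 = 12,728.94 kg.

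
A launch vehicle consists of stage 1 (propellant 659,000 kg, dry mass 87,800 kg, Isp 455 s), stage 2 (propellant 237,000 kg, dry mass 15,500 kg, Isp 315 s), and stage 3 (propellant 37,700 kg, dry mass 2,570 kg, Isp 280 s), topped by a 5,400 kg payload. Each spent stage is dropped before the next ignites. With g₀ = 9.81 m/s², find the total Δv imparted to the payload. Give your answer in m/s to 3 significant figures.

Δv ≈ 14100 m/s

Ignition mass of stage 1 = 659,000+87,800 + 237,000+15,500 + 37,700+2,570 + 5,400 = 1,044,970 kg.
Stage 1: m₀ = 1,044,970 kg, m_f = 1,044,970 − 659,000 = 385,970 kg; Δv = 455×9.81×ln(2.707) = 4463.6×0.9960 ≈ 4446 m/s.
Stage 2: m₀ = 298,170 kg, m_f = 298,170 − 237,000 = 61,170 kg; Δv = 315×9.81×ln(4.874) = 3090.2×1.5840 ≈ 4895 m/s.
Stage 3: m₀ = 45,670 kg, m_f = 45,670 − 37,700 = 7,970 kg; Δv = 280×9.81×ln(5.73) = 2746.8×1.7458 ≈ 4795 m/s.
Total Δv = 4446 + 4895 + 4795 = 14136 m/s.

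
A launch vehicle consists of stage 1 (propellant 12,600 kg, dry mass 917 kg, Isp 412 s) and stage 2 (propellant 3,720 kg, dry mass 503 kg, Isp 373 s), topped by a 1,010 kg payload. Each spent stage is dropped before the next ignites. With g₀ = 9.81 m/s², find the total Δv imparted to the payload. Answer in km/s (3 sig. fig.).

Δv ≈ 9.05 km/s

Ignition mass of stage 1 = 12,600+917 + 3,720+503 + 1,010 = 18,750 kg.
Stage 1: m₀ = 18,750 kg, m_f = 18,750 − 12,600 = 6,150 kg; Δv = 412×9.81×ln(3.049) = 4041.7×1.1147 ≈ 4505 m/s.
Stage 2: m₀ = 5,233 kg, m_f = 5,233 − 3,720 = 1,513 kg; Δv = 373×9.81×ln(3.459) = 3659.1×1.2409 ≈ 4541 m/s.
Total Δv = 4505 + 4541 = 9046 m/s.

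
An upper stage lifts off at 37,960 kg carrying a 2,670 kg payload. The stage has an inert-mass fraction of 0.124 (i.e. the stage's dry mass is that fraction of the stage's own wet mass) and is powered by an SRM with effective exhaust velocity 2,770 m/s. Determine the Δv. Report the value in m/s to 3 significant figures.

Stage wet mass = m₀ − payload = 37,960 − 2,670 = 35,290 kg.
Stage dry mass = ε × stage wet mass = 0.124 × 35,290 = 4,375.96 kg.
Burnout mass m_f = stage dry + payload = 4,375.96 + 2,670 = 7,045.96 kg.
Using Δv = v_e ln(m₀/m_f): Δv = v_e · ln(37,960/7,045.96) = 2770.0 × ln(5.387) = 2770.0 × 1.6841 ≈ 4665 m/s.

Δv ≈ 4660 m/s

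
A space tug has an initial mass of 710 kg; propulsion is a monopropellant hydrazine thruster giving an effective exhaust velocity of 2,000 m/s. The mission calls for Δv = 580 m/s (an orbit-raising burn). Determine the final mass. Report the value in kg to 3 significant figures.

final mass ≈ 531 kg

m₀/m_f = exp(Δv / v_e) = exp(580 / 2000.0) = exp(0.2900) = 1.3364.
m_f = m₀ / 1.3364 = 710 / 1.3364 = 531.278 kg.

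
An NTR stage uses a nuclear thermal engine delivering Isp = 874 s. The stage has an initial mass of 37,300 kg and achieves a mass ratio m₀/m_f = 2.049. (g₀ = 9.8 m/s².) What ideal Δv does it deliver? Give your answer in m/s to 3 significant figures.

Δv ≈ 6140 m/s

v_e = Isp · g₀ = 874 × 9.8 = 8565.2 m/s.
From the ideal rocket equation, Δv = v_e · ln(2.049) = 8565.2 × 0.7174 ≈ 6144.3 m/s.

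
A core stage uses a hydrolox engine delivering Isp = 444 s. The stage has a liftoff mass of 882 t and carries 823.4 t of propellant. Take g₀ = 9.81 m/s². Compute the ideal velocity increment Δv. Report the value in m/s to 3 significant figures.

Δv ≈ 11800 m/s

v_e = Isp · g₀ = 444 × 9.81 = 4355.6 m/s.
m_f = m₀ − m_prop = 882 − 823.4 = 58.6 t.
Rocket equation: Δv = v_e · ln(m₀/m_f) = 4355.6 × ln(15.05) = 4355.6 × 2.7115 ≈ 11810.1 m/s.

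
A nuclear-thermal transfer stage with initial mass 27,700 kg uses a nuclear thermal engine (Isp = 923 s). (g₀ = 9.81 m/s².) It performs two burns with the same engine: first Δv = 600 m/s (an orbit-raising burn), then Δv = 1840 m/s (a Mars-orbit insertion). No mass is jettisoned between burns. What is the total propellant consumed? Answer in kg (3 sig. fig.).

total propellant consumed ≈ 6540 kg

v_e = Isp · g₀ = 923 × 9.81 = 9054.6 m/s.
After the first burn: m = 27700 × exp(−600/9054.6) = 27700 × 0.93588 = 25,923.9 kg.
After the second burn: m = 25,923.9 × exp(−1840/9054.6) = 25,923.9 × 0.81611 = 21,156.8 kg.
Total propellant = m₀ − m_final = 27700 − 21,156.8 = 6,543.2 kg.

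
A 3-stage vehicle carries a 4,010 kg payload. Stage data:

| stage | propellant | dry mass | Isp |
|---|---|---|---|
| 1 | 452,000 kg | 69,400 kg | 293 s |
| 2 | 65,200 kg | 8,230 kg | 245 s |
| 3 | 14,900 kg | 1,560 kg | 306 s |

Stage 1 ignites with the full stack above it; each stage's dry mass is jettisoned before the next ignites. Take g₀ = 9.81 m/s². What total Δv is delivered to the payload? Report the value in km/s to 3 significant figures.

Δv ≈ 10.6 km/s

Ignition mass of stage 1 = 452,000+69,400 + 65,200+8,230 + 14,900+1,560 + 4,010 = 615,300 kg.
Stage 1: m₀ = 615,300 kg, m_f = 615,300 − 452,000 = 163,300 kg; Δv = 293×9.81×ln(3.768) = 2874.3×1.3265 ≈ 3813 m/s.
Stage 2: m₀ = 93,900 kg, m_f = 93,900 − 65,200 = 28,700 kg; Δv = 245×9.81×ln(3.272) = 2403.5×1.1853 ≈ 2849 m/s.
Stage 3: m₀ = 20,470 kg, m_f = 20,470 − 14,900 = 5,570 kg; Δv = 306×9.81×ln(3.675) = 3001.9×1.3016 ≈ 3907 m/s.
Total Δv = 3813 + 2849 + 3907 = 10569 m/s.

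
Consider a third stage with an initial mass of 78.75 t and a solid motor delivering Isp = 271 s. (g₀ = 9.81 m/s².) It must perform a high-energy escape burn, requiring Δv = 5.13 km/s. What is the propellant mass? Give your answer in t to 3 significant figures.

propellant mass ≈ 67.3 t

v_e = Isp · g₀ = 271 × 9.81 = 2658.5 m/s.
Using Δv = v_e ln(m₀/m_f): m₀/m_f = exp(Δv / v_e) = exp(5130 / 2658.5) = exp(1.9297) = 6.8871.
m_f = 78.75 / 6.8871 = 11.4344 t, so propellant = m₀ − m_f = 78.75 − 11.4344 = 67.3156 t.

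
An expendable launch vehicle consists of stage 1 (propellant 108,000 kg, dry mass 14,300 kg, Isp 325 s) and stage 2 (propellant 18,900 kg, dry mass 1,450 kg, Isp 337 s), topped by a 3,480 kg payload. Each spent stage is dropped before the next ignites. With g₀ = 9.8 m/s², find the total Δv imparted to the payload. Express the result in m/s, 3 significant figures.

Ignition mass of stage 1 = 108,000+14,300 + 18,900+1,450 + 3,480 = 146,130 kg.
Stage 1: m₀ = 146,130 kg, m_f = 146,130 − 108,000 = 38,130 kg; Δv = 325×9.8×ln(3.832) = 3185.0×1.3435 ≈ 4279 m/s.
Stage 2: m₀ = 23,830 kg, m_f = 23,830 − 18,900 = 4,930 kg; Δv = 337×9.8×ln(4.834) = 3302.6×1.5756 ≈ 5204 m/s.
Total Δv = 4279 + 5204 = 9483 m/s.

Δv ≈ 9480 m/s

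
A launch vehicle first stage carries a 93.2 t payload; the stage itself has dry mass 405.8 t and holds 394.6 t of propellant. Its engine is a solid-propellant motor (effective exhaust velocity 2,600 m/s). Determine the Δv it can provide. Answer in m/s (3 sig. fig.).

m₀ = payload + dry + propellant = 93.2 + 405.8 + 394.6 = 893.6 t.
m_f = payload + dry = 93.2 + 405.8 = 499 t.
Using Δv = v_e ln(m₀/m_f): Δv = v_e · ln(m₀/m_f) = 2600.0 × ln(1.791) = 2600.0 × 0.5827 ≈ 1514.9 m/s.

Δv ≈ 1510 m/s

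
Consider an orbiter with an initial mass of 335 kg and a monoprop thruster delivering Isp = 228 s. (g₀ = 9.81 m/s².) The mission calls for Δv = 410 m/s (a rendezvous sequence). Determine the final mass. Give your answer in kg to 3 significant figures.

final mass ≈ 279 kg

v_e = Isp · g₀ = 228 × 9.81 = 2236.7 m/s.
Rocket equation: m₀/m_f = exp(Δv / v_e) = exp(410 / 2236.7) = exp(0.1833) = 1.2012.
m_f = m₀ / 1.2012 = 335 / 1.2012 = 278.888 kg.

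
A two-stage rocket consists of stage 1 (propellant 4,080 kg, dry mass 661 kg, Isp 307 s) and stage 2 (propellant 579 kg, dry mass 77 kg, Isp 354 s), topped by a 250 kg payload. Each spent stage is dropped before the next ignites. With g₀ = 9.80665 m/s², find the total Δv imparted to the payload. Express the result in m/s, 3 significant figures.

Ignition mass of stage 1 = 4,080+661 + 579+77 + 250 = 5,647 kg.
Stage 1: m₀ = 5,647 kg, m_f = 5,647 − 4,080 = 1,567 kg; Δv = 307×9.80665×ln(3.604) = 3010.6×1.2820 ≈ 3860 m/s.
Stage 2: m₀ = 906 kg, m_f = 906 − 579 = 327 kg; Δv = 354×9.80665×ln(2.771) = 3471.6×1.0191 ≈ 3538 m/s.
Total Δv = 3860 + 3538 = 7398 m/s.

Δv ≈ 7400 m/s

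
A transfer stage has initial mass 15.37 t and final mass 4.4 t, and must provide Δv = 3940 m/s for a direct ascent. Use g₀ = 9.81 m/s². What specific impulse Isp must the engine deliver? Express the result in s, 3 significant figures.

ln(m₀/m_f) = ln(15370/4400) = ln(3.493) = 1.2508.
v_e = Δv / ln(m₀/m_f) = 3940 / 1.2508 = 3150.0 m/s.
Isp = v_e / g₀ = 3150.0 / 9.81 = 321.1 s.

Isp ≈ 321 s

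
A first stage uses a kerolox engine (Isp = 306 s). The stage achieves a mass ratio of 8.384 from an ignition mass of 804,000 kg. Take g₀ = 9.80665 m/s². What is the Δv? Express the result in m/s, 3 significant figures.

Δv ≈ 6380 m/s

v_e = Isp · g₀ = 306 × 9.80665 = 3000.8 m/s.
By the Tsiolkovsky rocket equation, Δv = v_e · ln(8.384) = 3000.8 × 2.1263 ≈ 6380.8 m/s.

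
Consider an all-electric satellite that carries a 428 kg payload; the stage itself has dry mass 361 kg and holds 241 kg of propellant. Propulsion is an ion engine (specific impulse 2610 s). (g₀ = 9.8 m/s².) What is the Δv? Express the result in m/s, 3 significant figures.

Δv ≈ 6820 m/s

v_e = Isp · g₀ = 2610 × 9.8 = 25578.0 m/s.
m₀ = payload + dry + propellant = 428 + 361 + 241 = 1,030 kg.
m_f = payload + dry = 428 + 361 = 789 kg.
Δv = v_e · ln(m₀/m_f) = 25578.0 × ln(1.305) = 25578.0 × 0.2665 ≈ 6817.8 m/s.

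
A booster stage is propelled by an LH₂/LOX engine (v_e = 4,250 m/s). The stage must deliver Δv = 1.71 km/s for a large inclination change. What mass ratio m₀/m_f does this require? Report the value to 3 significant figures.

Using Δv = v_e ln(m₀/m_f): m₀/m_f = exp(Δv / v_e) = exp(1710 / 4250.0) = exp(0.4024) = 1.4953.

mass ratio ≈ 1.50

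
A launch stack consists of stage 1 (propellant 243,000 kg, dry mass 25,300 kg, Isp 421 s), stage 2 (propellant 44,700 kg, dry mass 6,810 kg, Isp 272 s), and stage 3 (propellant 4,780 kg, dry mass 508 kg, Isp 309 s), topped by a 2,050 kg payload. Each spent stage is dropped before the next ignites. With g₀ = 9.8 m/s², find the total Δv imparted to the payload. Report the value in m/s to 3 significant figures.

Ignition mass of stage 1 = 243,000+25,300 + 44,700+6,810 + 4,780+508 + 2,050 = 327,148 kg.
Stage 1: m₀ = 327,148 kg, m_f = 327,148 − 243,000 = 84,148 kg; Δv = 421×9.8×ln(3.888) = 4125.8×1.3578 ≈ 5602 m/s.
Stage 2: m₀ = 58,848 kg, m_f = 58,848 − 44,700 = 14,148 kg; Δv = 272×9.8×ln(4.159) = 2665.6×1.4254 ≈ 3800 m/s.
Stage 3: m₀ = 7,338 kg, m_f = 7,338 − 4,780 = 2,558 kg; Δv = 309×9.8×ln(2.869) = 3028.2×1.0538 ≈ 3191 m/s.
Total Δv = 5602 + 3800 + 3191 = 12593 m/s.

Δv ≈ 12600 m/s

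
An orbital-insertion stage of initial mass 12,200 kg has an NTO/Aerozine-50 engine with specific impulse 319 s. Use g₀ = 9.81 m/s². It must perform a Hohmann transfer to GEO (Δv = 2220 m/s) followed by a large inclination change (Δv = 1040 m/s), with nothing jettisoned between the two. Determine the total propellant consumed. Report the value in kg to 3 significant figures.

total propellant consumed ≈ 7900 kg

v_e = Isp · g₀ = 319 × 9.81 = 3129.4 m/s.
After the first burn: m = 12200 × exp(−2220/3129.4) = 12200 × 0.49194 = 6,001.67 kg.
After the second burn: m = 6,001.67 × exp(−1040/3129.4) = 6,001.67 × 0.71725 = 4,304.7 kg.
Total propellant = m₀ − m_final = 12200 − 4,304.7 = 7,895.3 kg.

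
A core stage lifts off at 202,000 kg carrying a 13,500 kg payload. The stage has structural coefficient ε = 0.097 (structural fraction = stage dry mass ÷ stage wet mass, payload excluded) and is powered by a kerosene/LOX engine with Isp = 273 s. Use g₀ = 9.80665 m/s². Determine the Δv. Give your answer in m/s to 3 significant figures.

Δv ≈ 4950 m/s

Stage wet mass = m₀ − payload = 202,000 − 13,500 = 188,500 kg.
Stage dry mass = ε × stage wet mass = 0.097 × 188,500 = 18,284.5 kg.
Burnout mass m_f = stage dry + payload = 18,284.5 + 13,500 = 31,784.5 kg.
v_e = Isp · g₀ = 273 × 9.80665 = 2677.2 m/s.
Δv = v_e · ln(202,000/31,784.5) = 2677.2 × ln(6.355) = 2677.2 × 1.8493 ≈ 4951 m/s.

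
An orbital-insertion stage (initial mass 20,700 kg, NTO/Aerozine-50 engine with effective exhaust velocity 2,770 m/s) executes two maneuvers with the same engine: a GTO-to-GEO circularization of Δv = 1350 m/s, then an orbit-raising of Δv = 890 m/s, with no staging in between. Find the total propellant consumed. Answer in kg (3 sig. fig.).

After the first burn: m = 20700 × exp(−1350/2770.0) = 20700 × 0.61424 = 12,714.8 kg.
After the second burn: m = 12,714.8 × exp(−890/2770.0) = 12,714.8 × 0.72521 = 9,220.9 kg.
Total propellant = m₀ − m_final = 20700 − 9,220.9 = 11,479.1 kg.

total propellant consumed ≈ 11500 kg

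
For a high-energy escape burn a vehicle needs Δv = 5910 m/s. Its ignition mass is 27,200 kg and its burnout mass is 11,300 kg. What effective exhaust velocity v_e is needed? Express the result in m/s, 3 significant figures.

ln(m₀/m_f) = ln(27200/11300) = ln(2.407) = 0.8784.
Rocket equation: v_e = Δv / ln(m₀/m_f) = 5910 / 0.8784 = 6728.0 m/s.

v_e ≈ 6730 m/s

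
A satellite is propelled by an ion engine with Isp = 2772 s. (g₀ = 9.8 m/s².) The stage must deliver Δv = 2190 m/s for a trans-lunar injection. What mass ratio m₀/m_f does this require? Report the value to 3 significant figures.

mass ratio ≈ 1.08

v_e = Isp · g₀ = 2772 × 9.8 = 27165.6 m/s.
By the Tsiolkovsky rocket equation, m₀/m_f = exp(Δv / v_e) = exp(2190 / 27165.6) = exp(0.0806) = 1.0840.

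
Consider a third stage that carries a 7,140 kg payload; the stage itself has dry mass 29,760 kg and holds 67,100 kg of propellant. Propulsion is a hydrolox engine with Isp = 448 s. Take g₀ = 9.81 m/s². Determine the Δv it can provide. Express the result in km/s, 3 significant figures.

Δv ≈ 4.55 km/s

v_e = Isp · g₀ = 448 × 9.81 = 4394.9 m/s.
m₀ = payload + dry + propellant = 7,140 + 29,760 + 67,100 = 104,000 kg.
m_f = payload + dry = 7,140 + 29,760 = 36,900 kg.
Δv = v_e · ln(m₀/m_f) = 4394.9 × ln(2.818) = 4394.9 × 1.0362 ≈ 4553.9 m/s.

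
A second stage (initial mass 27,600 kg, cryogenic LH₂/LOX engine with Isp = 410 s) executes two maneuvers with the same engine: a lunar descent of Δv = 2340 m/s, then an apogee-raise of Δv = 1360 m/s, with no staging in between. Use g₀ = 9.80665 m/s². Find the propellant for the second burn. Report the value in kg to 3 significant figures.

propellant for the second burn ≈ 4430 kg

v_e = Isp · g₀ = 410 × 9.80665 = 4020.7 m/s.
After the first burn: m = 27600 × exp(−2340/4020.7) = 27600 × 0.55879 = 15,422.6 kg.
After the second burn: m = 15,422.6 × exp(−1360/4020.7) = 15,422.6 × 0.71302 = 10,996.6 kg.
Second-burn propellant = 15,422.6 − 10,996.6 = 4,426 kg.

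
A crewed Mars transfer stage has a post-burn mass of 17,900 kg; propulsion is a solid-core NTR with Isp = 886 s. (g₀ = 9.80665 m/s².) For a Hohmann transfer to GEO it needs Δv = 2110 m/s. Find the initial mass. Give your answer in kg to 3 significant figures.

initial mass ≈ 22800 kg

v_e = Isp · g₀ = 886 × 9.80665 = 8688.7 m/s.
By the Tsiolkovsky rocket equation, m₀/m_f = exp(Δv / v_e) = exp(2110 / 8688.7) = exp(0.2428) = 1.2749.
m₀ = m_f × 1.2749 = 17,900 × 1.2749 = 22,820.7 kg.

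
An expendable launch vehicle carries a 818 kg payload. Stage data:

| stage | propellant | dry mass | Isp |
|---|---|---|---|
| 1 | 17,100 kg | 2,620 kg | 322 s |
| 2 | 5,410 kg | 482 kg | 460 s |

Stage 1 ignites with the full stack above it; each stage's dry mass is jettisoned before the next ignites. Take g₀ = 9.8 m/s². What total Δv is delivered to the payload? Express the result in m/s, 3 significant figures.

Δv ≈ 10700 m/s

Ignition mass of stage 1 = 17,100+2,620 + 5,410+482 + 818 = 26,430 kg.
Stage 1: m₀ = 26,430 kg, m_f = 26,430 − 17,100 = 9,330 kg; Δv = 322×9.8×ln(2.833) = 3155.6×1.0413 ≈ 3286 m/s.
Stage 2: m₀ = 6,710 kg, m_f = 6,710 − 5,410 = 1,300 kg; Δv = 460×9.8×ln(5.162) = 4508.0×1.6412 ≈ 7399 m/s.
Total Δv = 3286 + 7399 = 10685 m/s.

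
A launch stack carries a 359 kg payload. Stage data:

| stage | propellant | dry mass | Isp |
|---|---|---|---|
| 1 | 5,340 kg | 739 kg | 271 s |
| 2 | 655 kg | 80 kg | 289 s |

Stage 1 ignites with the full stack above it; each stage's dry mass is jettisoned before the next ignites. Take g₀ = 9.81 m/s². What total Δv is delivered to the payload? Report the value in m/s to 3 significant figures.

Δv ≈ 6220 m/s

Ignition mass of stage 1 = 5,340+739 + 655+80 + 359 = 7,173 kg.
Stage 1: m₀ = 7,173 kg, m_f = 7,173 − 5,340 = 1,833 kg; Δv = 271×9.81×ln(3.913) = 2658.5×1.3644 ≈ 3627 m/s.
Stage 2: m₀ = 1,094 kg, m_f = 1,094 − 655 = 439 kg; Δv = 289×9.81×ln(2.492) = 2835.1×0.9131 ≈ 2589 m/s.
Total Δv = 3627 + 2589 = 6216 m/s.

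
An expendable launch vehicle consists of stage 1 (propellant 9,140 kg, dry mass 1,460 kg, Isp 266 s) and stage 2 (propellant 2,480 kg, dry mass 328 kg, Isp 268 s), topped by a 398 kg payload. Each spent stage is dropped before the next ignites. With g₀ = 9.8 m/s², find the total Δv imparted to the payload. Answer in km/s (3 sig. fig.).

Δv ≈ 6.73 km/s

Ignition mass of stage 1 = 9,140+1,460 + 2,480+328 + 398 = 13,806 kg.
Stage 1: m₀ = 13,806 kg, m_f = 13,806 − 9,140 = 4,666 kg; Δv = 266×9.8×ln(2.959) = 2606.8×1.0848 ≈ 2828 m/s.
Stage 2: m₀ = 3,206 kg, m_f = 3,206 − 2,480 = 726 kg; Δv = 268×9.8×ln(4.416) = 2626.4×1.4852 ≈ 3901 m/s.
Total Δv = 2828 + 3901 = 6729 m/s.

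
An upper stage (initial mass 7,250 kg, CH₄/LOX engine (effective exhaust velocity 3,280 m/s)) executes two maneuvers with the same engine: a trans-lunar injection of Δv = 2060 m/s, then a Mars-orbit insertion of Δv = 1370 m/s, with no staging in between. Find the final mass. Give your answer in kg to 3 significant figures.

After the first burn: m = 7250 × exp(−2060/3280.0) = 7250 × 0.53363 = 3,868.82 kg.
After the second burn: m = 3,868.82 × exp(−1370/3280.0) = 3,868.82 × 0.65857 = 2,547.89 kg.

final mass ≈ 2550 kg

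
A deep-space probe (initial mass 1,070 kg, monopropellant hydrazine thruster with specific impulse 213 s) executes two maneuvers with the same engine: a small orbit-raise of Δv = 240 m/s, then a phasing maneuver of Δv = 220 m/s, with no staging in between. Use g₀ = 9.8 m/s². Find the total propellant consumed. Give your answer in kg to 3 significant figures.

total propellant consumed ≈ 212 kg

v_e = Isp · g₀ = 213 × 9.8 = 2087.4 m/s.
After the first burn: m = 1070 × exp(−240/2087.4) = 1070 × 0.89139 = 953.787 kg.
After the second burn: m = 953.787 × exp(−220/2087.4) = 953.787 × 0.89997 = 858.38 kg.
Total propellant = m₀ − m_final = 1070 − 858.38 = 211.62 kg.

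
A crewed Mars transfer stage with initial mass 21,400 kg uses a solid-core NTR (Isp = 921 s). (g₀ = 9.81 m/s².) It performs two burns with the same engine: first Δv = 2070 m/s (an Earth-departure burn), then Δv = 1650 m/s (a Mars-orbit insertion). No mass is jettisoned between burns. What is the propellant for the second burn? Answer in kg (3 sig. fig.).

v_e = Isp · g₀ = 921 × 9.81 = 9035.0 m/s.
After the first burn: m = 21400 × exp(−2070/9035.0) = 21400 × 0.79524 = 17,018.1 kg.
After the second burn: m = 17,018.1 × exp(−1650/9035.0) = 17,018.1 × 0.83308 = 14,177.4 kg.
Second-burn propellant = 17,018.1 − 14,177.4 = 2,840.7 kg.

propellant for the second burn ≈ 2840 kg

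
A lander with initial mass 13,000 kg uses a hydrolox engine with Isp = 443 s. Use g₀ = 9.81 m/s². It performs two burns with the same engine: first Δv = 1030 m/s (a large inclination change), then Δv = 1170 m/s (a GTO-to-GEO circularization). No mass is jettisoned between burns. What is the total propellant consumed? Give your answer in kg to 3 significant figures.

total propellant consumed ≈ 5160 kg

v_e = Isp · g₀ = 443 × 9.81 = 4345.8 m/s.
After the first burn: m = 13000 × exp(−1030/4345.8) = 13000 × 0.78898 = 10,256.7 kg.
After the second burn: m = 10,256.7 × exp(−1170/4345.8) = 10,256.7 × 0.76397 = 7,835.81 kg.
Total propellant = m₀ − m_final = 13000 − 7,835.81 = 5,164.19 kg.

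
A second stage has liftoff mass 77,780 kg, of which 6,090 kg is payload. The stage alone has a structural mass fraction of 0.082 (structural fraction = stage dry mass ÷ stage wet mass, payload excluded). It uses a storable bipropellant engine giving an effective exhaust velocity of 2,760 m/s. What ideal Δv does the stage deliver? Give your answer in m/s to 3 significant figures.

Δv ≈ 5170 m/s

Stage wet mass = m₀ − payload = 77,780 − 6,090 = 71,690 kg.
Stage dry mass = ε × stage wet mass = 0.082 × 71,690 = 5,878.58 kg.
Burnout mass m_f = stage dry + payload = 5,878.58 + 6,090 = 11,968.58 kg.
From the ideal rocket equation, Δv = v_e · ln(77,780/11,968.58) = 2760.0 × ln(6.499) = 2760.0 × 1.8716 ≈ 5166 m/s.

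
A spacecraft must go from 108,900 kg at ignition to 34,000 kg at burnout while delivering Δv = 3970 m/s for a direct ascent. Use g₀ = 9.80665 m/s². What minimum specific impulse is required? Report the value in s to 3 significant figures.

ln(m₀/m_f) = ln(108900/34000) = ln(3.203) = 1.1641.
Using Δv = v_e ln(m₀/m_f): v_e = Δv / ln(m₀/m_f) = 3970 / 1.1641 = 3410.4 m/s.
Isp = v_e / g₀ = 3410.4 / 9.80665 = 347.8 s.

Isp ≈ 348 s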